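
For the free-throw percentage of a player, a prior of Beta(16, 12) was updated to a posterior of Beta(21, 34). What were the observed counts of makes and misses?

Under Beta–binomial conjugacy the posterior parameters are (a+s, b+f).
Match parameters: s=21−16=5, f=34−12=22.

5 makes and 22 misses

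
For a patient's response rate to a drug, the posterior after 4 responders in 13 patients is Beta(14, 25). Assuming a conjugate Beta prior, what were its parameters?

A Beta(α, β) prior with s successes and f failures in binomial data gives a Beta(α+s, β+f) posterior.
Subtract the data counts: 14−4=10, 25−9=16.

Beta(10, 16)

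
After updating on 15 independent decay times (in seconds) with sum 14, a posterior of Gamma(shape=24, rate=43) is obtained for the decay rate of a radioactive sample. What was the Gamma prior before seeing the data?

For an exponential likelihood with a Gamma(α, β) prior on the rate, n observations with total T give posterior Gamma(α+n, β+T).
So α = 24 − 15 = 9 and β = 43 − 14 = 29.

Gamma(shape=9, rate=29)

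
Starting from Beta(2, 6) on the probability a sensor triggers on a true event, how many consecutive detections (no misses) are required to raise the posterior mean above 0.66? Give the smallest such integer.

After k detections and 0 misses the posterior is Beta(2+k, 6), with mean (2+k)/(2+6+k).
Set (2+k)/(8+k) > 0.66 and solve: k > (0.66·8 − 2)/(1 − 0.66) = 9.647.
The smallest integer exceeding 9.647 is 10.

k = 10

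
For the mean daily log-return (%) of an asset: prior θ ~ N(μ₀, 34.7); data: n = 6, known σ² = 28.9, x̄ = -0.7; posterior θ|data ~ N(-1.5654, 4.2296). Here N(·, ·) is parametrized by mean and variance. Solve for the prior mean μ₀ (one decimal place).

μ₀ = -7.8

With known observation variance, the Normal–Normal posterior has precision τ_n = τ₀ + n/σ² and mean μ_n = (τ₀μ₀ + (n/σ²)x̄)/τ_n.
Here τ₀ = 1/34.7 = 0.028818 and τ_data = 6/28.9 = 0.207612, so τ_n = 0.236430.
Rearranging for μ₀: μ₀ = (μ_n·τ_n − τ_data·x̄)/τ₀ = (-1.5654·0.236430 − 0.207612·-0.7) / 0.028818 = -0.224779/0.028818 ≈ -7.8.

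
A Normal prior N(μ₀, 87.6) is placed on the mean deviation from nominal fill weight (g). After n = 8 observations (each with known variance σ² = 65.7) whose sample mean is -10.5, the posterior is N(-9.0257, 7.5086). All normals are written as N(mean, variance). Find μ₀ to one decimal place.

With known observation variance, the Normal–Normal posterior has precision τ_n = τ₀ + n/σ² and mean μ_n = (τ₀μ₀ + (n/σ²)x̄)/τ_n.
Here τ₀ = 1/87.6 = 0.011416 and τ_data = 8/65.7 = 0.121766, so τ_n = 0.133182.
Rearranging for μ₀: μ₀ = (μ_n·τ_n − τ_data·x̄)/τ₀ = (-9.0257·0.133182 − 0.121766·-10.5) / 0.011416 = 0.076482/0.011416 ≈ 6.7.

μ₀ = 6.7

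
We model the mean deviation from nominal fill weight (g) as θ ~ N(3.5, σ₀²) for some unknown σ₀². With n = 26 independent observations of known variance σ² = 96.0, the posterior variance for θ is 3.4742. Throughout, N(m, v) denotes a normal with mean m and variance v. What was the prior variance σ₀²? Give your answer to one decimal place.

Posterior precision equals prior precision plus data precision: 1/σ_n² = 1/σ₀² + n/σ².
So 1/σ₀² = 1/3.4742 − 26/96.0 = 0.287836 − 0.270833 = 0.017003.
Hence σ₀² = 1/0.017003 ≈ 58.8.

σ₀² = 58.8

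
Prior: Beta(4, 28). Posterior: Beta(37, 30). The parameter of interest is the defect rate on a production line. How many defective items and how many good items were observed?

33 defective items and 2 good items

Beta is conjugate to the binomial likelihood: posterior = Beta(α+s, β+f).
Match parameters: s=37−4=33, f=30−28=2.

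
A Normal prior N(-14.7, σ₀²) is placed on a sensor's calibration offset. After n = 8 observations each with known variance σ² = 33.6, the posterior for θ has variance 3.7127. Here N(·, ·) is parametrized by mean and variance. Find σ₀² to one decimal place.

For the Normal–Normal model with known σ², precisions add: τ_n = τ₀ + n/σ².
So 1/σ₀² = 1/3.7127 − 8/33.6 = 0.269346 − 0.238095 = 0.031251.
Hence σ₀² = 1/0.031251 ≈ 32.0.

σ₀² = 32.0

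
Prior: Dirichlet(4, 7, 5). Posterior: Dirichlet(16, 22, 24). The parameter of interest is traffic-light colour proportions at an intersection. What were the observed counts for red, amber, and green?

For a Dirichlet(α) prior with multinomial counts c, the posterior is Dirichlet(α + c) componentwise.
Counts are posterior − prior componentwise: 16−4=12, 22−7=15, 24−5=19.

counts (12, 15, 19)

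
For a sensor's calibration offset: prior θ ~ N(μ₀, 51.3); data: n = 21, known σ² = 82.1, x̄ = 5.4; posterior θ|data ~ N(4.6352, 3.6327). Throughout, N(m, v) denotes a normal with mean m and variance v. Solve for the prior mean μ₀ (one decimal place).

The posterior mean is a precision-weighted average: μ_n = (τ₀μ₀ + τ_data·x̄)/(τ₀+τ_data), with τ₀=1/σ₀² and τ_data=n/σ².
Here τ₀ = 1/51.3 = 0.019493 and τ_data = 21/82.1 = 0.255786, so τ_n = 0.275279.
Rearranging for μ₀: μ₀ = (μ_n·τ_n − τ_data·x̄)/τ₀ = (4.6352·0.275279 − 0.255786·5.4) / 0.019493 = -0.105271/0.019493 ≈ -5.4.

μ₀ = -5.4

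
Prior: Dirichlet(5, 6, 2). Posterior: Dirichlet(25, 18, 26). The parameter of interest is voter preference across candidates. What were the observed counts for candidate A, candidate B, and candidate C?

counts (20, 12, 24)

For a Dirichlet(α) prior with multinomial counts c, the posterior is Dirichlet(α + c) componentwise.
Counts are posterior − prior componentwise: 25−5=20, 18−6=12, 26−2=24.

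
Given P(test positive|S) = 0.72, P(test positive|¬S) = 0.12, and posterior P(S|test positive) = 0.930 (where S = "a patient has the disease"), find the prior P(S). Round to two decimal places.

In odds form, posterior odds = prior odds × likelihood ratio, so prior odds = posterior odds ÷ LR.
Posterior odds = 0.930/(1−0.930) = 13.2857. LR = 0.72/0.12 = 6.0000.
Prior odds = 13.2857/6.0000 = 2.2143, so P(S) = 2.2143/(1+2.2143) ≈ 0.69.

P(S) = 0.69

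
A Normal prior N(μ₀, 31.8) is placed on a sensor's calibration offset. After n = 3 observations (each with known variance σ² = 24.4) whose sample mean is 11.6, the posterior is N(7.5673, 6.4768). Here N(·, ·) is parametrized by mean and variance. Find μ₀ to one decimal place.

The posterior mean is a precision-weighted average: μ_n = (τ₀μ₀ + τ_data·x̄)/(τ₀+τ_data), with τ₀=1/σ₀² and τ_data=n/σ².
Here τ₀ = 1/31.8 = 0.031447 and τ_data = 3/24.4 = 0.122951, so τ_n = 0.154398.
Rearranging for μ₀: μ₀ = (μ_n·τ_n − τ_data·x̄)/τ₀ = (7.5673·0.154398 − 0.122951·11.6) / 0.031447 = -0.257856/0.031447 ≈ -8.2.

μ₀ = -8.2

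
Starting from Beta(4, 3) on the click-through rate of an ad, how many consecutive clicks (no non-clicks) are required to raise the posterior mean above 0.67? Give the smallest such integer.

After k clicks and 0 non-clicks the posterior is Beta(4+k, 3), with mean (4+k)/(4+3+k).
Set (4+k)/(7+k) > 0.67 and solve: k > (0.67·7 − 4)/(1 − 0.67) = 2.091.
The smallest integer exceeding 2.091 is 3, and checking k=3: (7)/(10) = 0.7000 > 0.67.

k = 3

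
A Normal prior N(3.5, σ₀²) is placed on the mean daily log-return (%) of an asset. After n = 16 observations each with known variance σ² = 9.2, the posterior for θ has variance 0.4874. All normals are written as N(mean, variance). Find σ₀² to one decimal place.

σ₀² = 3.2

For the Normal–Normal model with known σ², precisions add: τ_n = τ₀ + n/σ².
So 1/σ₀² = 1/0.4874 − 16/9.2 = 2.051703 − 1.739130 = 0.312573.
Hence σ₀² = 1/0.312573 ≈ 3.2.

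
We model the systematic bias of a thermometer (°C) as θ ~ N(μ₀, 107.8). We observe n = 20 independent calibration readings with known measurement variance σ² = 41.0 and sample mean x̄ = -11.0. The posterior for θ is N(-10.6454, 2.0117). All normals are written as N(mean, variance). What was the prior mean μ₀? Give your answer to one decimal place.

With known observation variance, the Normal–Normal posterior has precision τ_n = τ₀ + n/σ² and mean μ_n = (τ₀μ₀ + (n/σ²)x̄)/τ_n.
Here τ₀ = 1/107.8 = 0.009276 and τ_data = 20/41.0 = 0.487805, so τ_n = 0.497081.
Rearranging for μ₀: μ₀ = (μ_n·τ_n − τ_data·x̄)/τ₀ = (-10.6454·0.497081 − 0.487805·-11.0) / 0.009276 = 0.074229/0.009276 ≈ 8.0.

μ₀ = 8.0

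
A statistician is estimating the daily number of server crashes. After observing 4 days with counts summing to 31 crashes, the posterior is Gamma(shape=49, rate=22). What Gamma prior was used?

Gamma(shape=18, rate=18)

Gamma–Poisson conjugacy: posterior shape = α + Σxᵢ, posterior rate = β + n.
So α = 49 − 31 = 18 and β = 22 − 4 = 18.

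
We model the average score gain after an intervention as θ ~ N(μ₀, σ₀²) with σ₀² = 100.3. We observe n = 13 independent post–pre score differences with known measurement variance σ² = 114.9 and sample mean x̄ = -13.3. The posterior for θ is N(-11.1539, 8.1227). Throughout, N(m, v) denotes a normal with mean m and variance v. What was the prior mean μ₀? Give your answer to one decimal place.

With known observation variance, the Normal–Normal posterior has precision τ_n = τ₀ + n/σ² and mean μ_n = (τ₀μ₀ + (n/σ²)x̄)/τ_n.
Here τ₀ = 1/100.3 = 0.009970 and τ_data = 13/114.9 = 0.113142, so τ_n = 0.123112.
Rearranging for μ₀: μ₀ = (μ_n·τ_n − τ_data·x̄)/τ₀ = (-11.1539·0.123112 − 0.113142·-13.3) / 0.009970 = 0.131610/0.009970 ≈ 13.2.

μ₀ = 13.2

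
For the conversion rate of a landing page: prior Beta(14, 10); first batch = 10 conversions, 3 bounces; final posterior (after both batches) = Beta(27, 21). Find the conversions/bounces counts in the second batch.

Sequential conjugate updates are equivalent to a single update on the pooled data, so total successes = posterior α − prior α and total failures = posterior β − prior β.
Total across both batches: 27−14=13 conversions, 21−10=11 bounces.
Subtract the first batch: 13−10=3 conversions and 11−3=8 bounces.

3 conversions and 8 bounces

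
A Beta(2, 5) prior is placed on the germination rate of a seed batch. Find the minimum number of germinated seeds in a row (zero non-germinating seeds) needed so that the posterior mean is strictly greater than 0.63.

k = 7

After k germinated seeds and 0 non-germinating seeds the posterior is Beta(2+k, 5), with mean (2+k)/(2+5+k).
Set (2+k)/(7+k) > 0.63 and solve: k > (0.63·7 − 2)/(1 − 0.63) = 6.514.
The smallest integer exceeding 6.514 is 7, and checking k=7: (9)/(14) = 0.6429 > 0.63.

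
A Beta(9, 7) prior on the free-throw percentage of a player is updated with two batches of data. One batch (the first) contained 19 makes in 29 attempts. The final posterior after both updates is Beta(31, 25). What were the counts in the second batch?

Because Beta–binomial updating is additive in the counts, the combined data contributed (α_post−α_prior, β_post−β_prior) successes and failures.
Total across both batches: 31−9=22 makes, 25−7=18 misses.
Subtract the first batch: 22−19=3 makes and 18−10=8 misses.

3 makes and 8 misses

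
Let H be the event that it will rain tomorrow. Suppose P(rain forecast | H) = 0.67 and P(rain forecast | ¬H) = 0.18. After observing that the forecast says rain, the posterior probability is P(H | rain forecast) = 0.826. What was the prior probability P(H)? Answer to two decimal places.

P(H) = 0.56

In odds form, posterior odds = prior odds × likelihood ratio, so prior odds = posterior odds ÷ LR.
Posterior odds = 0.826/(1−0.826) = 4.7471. LR = 0.67/0.18 = 3.7222.
Prior odds = 4.7471/3.7222 = 1.2753, so P(H) = 1.2753/(1+1.2753) ≈ 0.56.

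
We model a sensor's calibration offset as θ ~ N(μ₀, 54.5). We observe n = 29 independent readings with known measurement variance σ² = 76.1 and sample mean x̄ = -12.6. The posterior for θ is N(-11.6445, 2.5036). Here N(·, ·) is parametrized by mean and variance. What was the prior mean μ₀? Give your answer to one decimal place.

With known observation variance, the Normal–Normal posterior has precision τ_n = τ₀ + n/σ² and mean μ_n = (τ₀μ₀ + (n/σ²)x̄)/τ_n.
Here τ₀ = 1/54.5 = 0.018349 and τ_data = 29/76.1 = 0.381078, so τ_n = 0.399427.
Rearranging for μ₀: μ₀ = (μ_n·τ_n − τ_data·x̄)/τ₀ = (-11.6445·0.399427 − 0.381078·-12.6) / 0.018349 = 0.150455/0.018349 ≈ 8.2.

μ₀ = 8.2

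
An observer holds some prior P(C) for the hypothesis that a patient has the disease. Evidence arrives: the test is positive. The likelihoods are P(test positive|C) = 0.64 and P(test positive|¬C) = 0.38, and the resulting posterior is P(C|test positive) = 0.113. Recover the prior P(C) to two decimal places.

P(C) = 0.07

Bayes' rule in odds form gives O(C|E) = O(C)·[P(E|C)/P(E|¬C)], hence O(C) = O(C|E)/LR.
Posterior odds = 0.113/(1−0.113) = 0.1274. LR = 0.64/0.38 = 1.6842.
Prior odds = 0.1274/1.6842 = 0.0756, so P(C) = 0.0756/(1+0.0756) ≈ 0.07.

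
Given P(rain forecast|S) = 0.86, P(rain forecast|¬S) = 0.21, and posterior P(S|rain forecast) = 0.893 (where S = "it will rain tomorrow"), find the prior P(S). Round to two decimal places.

In odds form, posterior odds = prior odds × likelihood ratio, so prior odds = posterior odds ÷ LR.
Posterior odds = 0.893/(1−0.893) = 8.3458. LR = 0.86/0.21 = 4.0952.
Prior odds = 8.3458/4.0952 = 2.0379, so P(S) = 2.0379/(1+2.0379) ≈ 0.67.

P(S) = 0.67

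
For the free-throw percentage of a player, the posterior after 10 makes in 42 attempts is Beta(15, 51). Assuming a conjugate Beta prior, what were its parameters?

Beta(5, 19)

Beta is conjugate to the binomial likelihood: posterior = Beta(a+s, b+f).
Subtract the data counts: 15−10=5, 51−32=19.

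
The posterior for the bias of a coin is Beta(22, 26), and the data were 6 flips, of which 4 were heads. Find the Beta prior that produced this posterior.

Beta(18, 24)

Beta is conjugate to the binomial likelihood: posterior = Beta(a+s, b+f).
So a = 22 − 4 = 18 and b = 26 − 2 = 24.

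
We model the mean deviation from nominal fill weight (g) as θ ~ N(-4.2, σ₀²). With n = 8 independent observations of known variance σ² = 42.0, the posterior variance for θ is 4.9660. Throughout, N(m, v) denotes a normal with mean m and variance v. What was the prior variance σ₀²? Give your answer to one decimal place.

σ₀² = 91.8

For the Normal–Normal model with known σ², precisions add: τ_n = τ₀ + n/σ².
So 1/σ₀² = 1/4.9660 − 8/42.0 = 0.201369 − 0.190476 = 0.010893.
Hence σ₀² = 1/0.010893 ≈ 91.8.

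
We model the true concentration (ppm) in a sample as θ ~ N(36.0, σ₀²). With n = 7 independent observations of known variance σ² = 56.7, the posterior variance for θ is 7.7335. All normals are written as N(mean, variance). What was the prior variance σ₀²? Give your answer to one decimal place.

σ₀² = 170.9

Posterior precision equals prior precision plus data precision: 1/σ_n² = 1/σ₀² + n/σ².
So 1/σ₀² = 1/7.7335 − 7/56.7 = 0.129308 − 0.123457 = 0.005851.
Hence σ₀² = 1/0.005851 ≈ 170.9.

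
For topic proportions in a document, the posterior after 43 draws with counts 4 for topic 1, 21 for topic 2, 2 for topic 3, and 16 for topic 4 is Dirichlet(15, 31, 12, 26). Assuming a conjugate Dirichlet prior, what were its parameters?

Dirichlet(11, 10, 10, 10)

For a Dirichlet(α) prior with multinomial counts c, the posterior is Dirichlet(α + c) componentwise.
Subtract each count from the matching posterior parameter: 15−4=11, 31−21=10, 12−2=10, 26−16=10.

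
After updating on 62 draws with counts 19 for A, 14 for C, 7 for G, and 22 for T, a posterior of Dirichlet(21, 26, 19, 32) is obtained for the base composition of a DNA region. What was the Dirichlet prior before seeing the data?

Dirichlet(2, 12, 12, 10)

For a Dirichlet(α) prior with multinomial counts c, the posterior is Dirichlet(α + c) componentwise.
Subtract each count from the matching posterior parameter: 21−19=2, 26−14=12, 19−7=12, 32−22=10.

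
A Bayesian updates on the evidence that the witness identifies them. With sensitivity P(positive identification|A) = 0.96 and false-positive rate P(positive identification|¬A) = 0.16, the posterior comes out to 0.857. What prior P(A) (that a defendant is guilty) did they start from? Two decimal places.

P(A) = 0.50

In odds form, posterior odds = prior odds × likelihood ratio, so prior odds = posterior odds ÷ LR.
Posterior odds = 0.857/(1−0.857) = 5.9930. LR = 0.96/0.16 = 6.0000.
Prior odds = 5.9930/6.0000 = 0.9988, so P(A) = 0.9988/(1+0.9988) ≈ 0.50.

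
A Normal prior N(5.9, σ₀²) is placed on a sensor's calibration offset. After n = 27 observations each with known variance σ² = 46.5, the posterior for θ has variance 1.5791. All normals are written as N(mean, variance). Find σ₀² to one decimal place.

For the Normal–Normal model with known σ², precisions add: τ_n = τ₀ + n/σ².
So 1/σ₀² = 1/1.5791 − 27/46.5 = 0.633272 − 0.580645 = 0.052627.
Hence σ₀² = 1/0.052627 ≈ 19.0.

σ₀² = 19.0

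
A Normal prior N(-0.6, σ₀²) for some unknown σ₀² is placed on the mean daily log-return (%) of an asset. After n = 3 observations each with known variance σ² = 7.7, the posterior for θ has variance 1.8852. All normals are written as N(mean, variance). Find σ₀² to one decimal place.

σ₀² = 7.1

Posterior precision equals prior precision plus data precision: 1/σ_n² = 1/σ₀² + n/σ².
So 1/σ₀² = 1/1.8852 − 3/7.7 = 0.530448 − 0.389610 = 0.140838.
Hence σ₀² = 1/0.140838 ≈ 7.1.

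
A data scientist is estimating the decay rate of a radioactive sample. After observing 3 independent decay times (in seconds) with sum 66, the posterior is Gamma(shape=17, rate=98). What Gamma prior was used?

Gamma–exponential conjugacy: posterior shape = α + n, posterior rate = β + Σtᵢ.
So α = 17 − 3 = 14 and β = 98 − 66 = 32.

Gamma(shape=14, rate=32)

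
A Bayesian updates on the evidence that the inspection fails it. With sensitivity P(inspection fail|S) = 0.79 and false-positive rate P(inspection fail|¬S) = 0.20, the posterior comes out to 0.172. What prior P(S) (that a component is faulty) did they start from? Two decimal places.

Bayes' rule in odds form gives O(S|E) = O(S)·[P(E|S)/P(E|¬S)], hence O(S) = O(S|E)/LR.
Posterior odds = 0.172/(1−0.172) = 0.2077. LR = 0.79/0.20 = 3.9500.
Prior odds = 0.2077/3.9500 = 0.0526, so P(S) = 0.0526/(1+0.0526) ≈ 0.05.

P(S) = 0.05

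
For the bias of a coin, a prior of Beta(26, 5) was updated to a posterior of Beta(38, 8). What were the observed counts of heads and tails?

A Beta(α, β) prior with s successes and f failures in binomial data gives a Beta(α+s, β+f) posterior.
So s = 38 − 26 = 12 and f = 8 − 5 = 3.

12 heads and 3 tails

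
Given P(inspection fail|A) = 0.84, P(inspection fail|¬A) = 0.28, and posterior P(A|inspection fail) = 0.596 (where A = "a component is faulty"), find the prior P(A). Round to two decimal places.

Bayes' rule in odds form gives O(A|E) = O(A)·[P(E|A)/P(E|¬A)], hence O(A) = O(A|E)/LR.
Posterior odds = 0.596/(1−0.596) = 1.4752. LR = 0.84/0.28 = 3.0000.
Prior odds = 1.4752/3.0000 = 0.4917, so P(A) = 0.4917/(1+0.4917) ≈ 0.33.

P(A) = 0.33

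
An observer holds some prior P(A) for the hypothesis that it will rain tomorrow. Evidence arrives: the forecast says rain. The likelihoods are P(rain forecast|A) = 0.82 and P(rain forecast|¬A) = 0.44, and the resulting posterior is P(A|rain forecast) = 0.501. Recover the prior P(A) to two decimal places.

Bayes' rule in odds form gives O(A|E) = O(A)·[P(E|A)/P(E|¬A)], hence O(A) = O(A|E)/LR.
Posterior odds = 0.501/(1−0.501) = 1.0040. LR = 0.82/0.44 = 1.8636.
Prior odds = 1.0040/1.8636 = 0.5387, so P(A) = 0.5387/(1+0.5387) ≈ 0.35.

P(A) = 0.35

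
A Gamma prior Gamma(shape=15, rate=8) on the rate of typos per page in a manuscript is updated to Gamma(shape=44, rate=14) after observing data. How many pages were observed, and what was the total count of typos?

n = 6 pages with total 29 typos

Gamma–Poisson conjugacy: posterior shape = α + Σxᵢ, posterior rate = β + n.
Matching: Σxᵢ = 44 − 15 = 29 and n = 14 − 8 = 6.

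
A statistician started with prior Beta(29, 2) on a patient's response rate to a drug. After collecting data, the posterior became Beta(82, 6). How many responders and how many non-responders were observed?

53 responders and 4 non-responders

A Beta(a, b) prior with s successes and f failures in binomial data gives a Beta(a+s, b+f) posterior.
Match parameters: s=82−29=53, f=6−2=4.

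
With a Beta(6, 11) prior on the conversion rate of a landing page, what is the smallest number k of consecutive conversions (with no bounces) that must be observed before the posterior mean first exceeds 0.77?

k = 31

After k conversions and 0 bounces the posterior is Beta(6+k, 11), with mean (6+k)/(6+11+k).
Set (6+k)/(17+k) > 0.77 and solve: k > (0.77·17 − 6)/(1 − 0.77) = 30.826.
The smallest integer exceeding 30.826 is 31, and checking k=31: (37)/(48) = 0.7708 > 0.77.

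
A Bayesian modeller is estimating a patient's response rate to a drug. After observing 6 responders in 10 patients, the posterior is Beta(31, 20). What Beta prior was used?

A Beta(α, β) prior with s successes and f failures in binomial data gives a Beta(α+s, β+f) posterior.
Subtract the data counts: 31−6=25, 20−4=16.

Beta(25, 16)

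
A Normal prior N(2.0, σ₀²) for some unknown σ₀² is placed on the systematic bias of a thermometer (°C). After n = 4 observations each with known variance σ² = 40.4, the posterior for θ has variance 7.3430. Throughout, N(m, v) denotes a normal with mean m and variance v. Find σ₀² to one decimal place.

For the Normal–Normal model with known σ², precisions add: τ_n = τ₀ + n/σ².
So 1/σ₀² = 1/7.3430 − 4/40.4 = 0.136184 − 0.099010 = 0.037174.
Hence σ₀² = 1/0.037174 ≈ 26.9.

σ₀² = 26.9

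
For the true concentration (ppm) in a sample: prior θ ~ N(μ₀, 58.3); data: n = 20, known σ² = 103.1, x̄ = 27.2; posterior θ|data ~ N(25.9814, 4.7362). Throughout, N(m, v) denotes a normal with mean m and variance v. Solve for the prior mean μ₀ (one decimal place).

The posterior mean is a precision-weighted average: μ_n = (τ₀μ₀ + τ_data·x̄)/(τ₀+τ_data), with τ₀=1/σ₀² and τ_data=n/σ².
Here τ₀ = 1/58.3 = 0.017153 and τ_data = 20/103.1 = 0.193986, so τ_n = 0.211139.
Rearranging for μ₀: μ₀ = (μ_n·τ_n − τ_data·x̄)/τ₀ = (25.9814·0.211139 − 0.193986·27.2) / 0.017153 = 0.209268/0.017153 ≈ 12.2.

μ₀ = 12.2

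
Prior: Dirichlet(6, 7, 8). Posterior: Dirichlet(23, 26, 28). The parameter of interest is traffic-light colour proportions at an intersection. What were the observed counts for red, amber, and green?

counts (17, 19, 20)

For a Dirichlet(α) prior with multinomial counts c, the posterior is Dirichlet(α + c) componentwise.
Counts are posterior − prior componentwise: 23−6=17, 26−7=19, 28−8=20.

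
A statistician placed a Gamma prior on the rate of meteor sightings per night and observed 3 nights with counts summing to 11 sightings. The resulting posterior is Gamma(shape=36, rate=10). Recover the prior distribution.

Gamma(shape=25, rate=7)

Gamma–Poisson conjugacy: posterior shape = α + Σxᵢ, posterior rate = β + n.
So α = 36 − 11 = 25 and β = 10 − 3 = 7.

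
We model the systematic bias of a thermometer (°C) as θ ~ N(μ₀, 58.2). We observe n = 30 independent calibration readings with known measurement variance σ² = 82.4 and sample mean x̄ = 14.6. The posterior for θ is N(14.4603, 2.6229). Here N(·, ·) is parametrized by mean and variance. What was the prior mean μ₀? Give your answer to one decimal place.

The posterior mean is a precision-weighted average: μ_n = (τ₀μ₀ + τ_data·x̄)/(τ₀+τ_data), with τ₀=1/σ₀² and τ_data=n/σ².
Here τ₀ = 1/58.2 = 0.017182 and τ_data = 30/82.4 = 0.364078, so τ_n = 0.381260.
Rearranging for μ₀: μ₀ = (μ_n·τ_n − τ_data·x̄)/τ₀ = (14.4603·0.381260 − 0.364078·14.6) / 0.017182 = 0.197595/0.017182 ≈ 11.5.

μ₀ = 11.5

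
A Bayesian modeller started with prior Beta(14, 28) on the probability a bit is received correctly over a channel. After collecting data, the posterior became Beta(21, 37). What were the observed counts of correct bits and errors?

Beta is conjugate to the binomial likelihood: posterior = Beta(a+s, b+f).
Match parameters: s=21−14=7, f=37−28=9.

7 correct bits and 9 errors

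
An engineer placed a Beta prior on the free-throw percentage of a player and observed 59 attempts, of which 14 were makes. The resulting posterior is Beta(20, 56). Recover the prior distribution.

Under Beta–binomial conjugacy the posterior parameters are (a+s, b+f).
So a = 20 − 14 = 6 and b = 56 − 45 = 11.

Beta(6, 11)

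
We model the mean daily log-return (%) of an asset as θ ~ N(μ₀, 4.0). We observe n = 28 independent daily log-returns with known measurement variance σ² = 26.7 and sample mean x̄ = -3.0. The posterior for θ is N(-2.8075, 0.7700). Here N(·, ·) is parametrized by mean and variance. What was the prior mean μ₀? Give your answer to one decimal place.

μ₀ = -2.0

The posterior mean is a precision-weighted average: μ_n = (τ₀μ₀ + τ_data·x̄)/(τ₀+τ_data), with τ₀=1/σ₀² and τ_data=n/σ².
Here τ₀ = 1/4.0 = 0.250000 and τ_data = 28/26.7 = 1.048689, so τ_n = 1.298689.
Rearranging for μ₀: μ₀ = (μ_n·τ_n − τ_data·x̄)/τ₀ = (-2.8075·1.298689 − 1.048689·-3.0) / 0.250000 = -0.500002/0.250000 ≈ -2.0.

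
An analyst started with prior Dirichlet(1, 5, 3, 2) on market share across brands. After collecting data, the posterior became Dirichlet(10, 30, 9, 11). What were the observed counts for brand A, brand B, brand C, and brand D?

counts (9, 25, 6, 9)

For a Dirichlet(α) prior with multinomial counts c, the posterior is Dirichlet(α + c) componentwise.
Counts are posterior − prior componentwise: 10−1=9, 30−5=25, 9−3=6, 11−2=9.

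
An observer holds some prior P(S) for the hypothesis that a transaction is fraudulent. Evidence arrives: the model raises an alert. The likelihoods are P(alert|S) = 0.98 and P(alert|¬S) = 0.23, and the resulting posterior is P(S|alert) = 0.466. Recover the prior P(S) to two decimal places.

In odds form, posterior odds = prior odds × likelihood ratio, so prior odds = posterior odds ÷ LR.
Posterior odds = 0.466/(1−0.466) = 0.8727. LR = 0.98/0.23 = 4.2609.
Prior odds = 0.8727/4.2609 = 0.2048, so P(S) = 0.2048/(1+0.2048) ≈ 0.17.

P(S) = 0.17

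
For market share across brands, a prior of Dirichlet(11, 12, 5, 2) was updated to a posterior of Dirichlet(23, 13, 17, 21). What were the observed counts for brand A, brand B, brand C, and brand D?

counts (12, 1, 12, 19)

For a Dirichlet(α) prior with multinomial counts c, the posterior is Dirichlet(α + c) componentwise.
Counts are posterior − prior componentwise: 23−11=12, 13−12=1, 17−5=12, 21−2=19.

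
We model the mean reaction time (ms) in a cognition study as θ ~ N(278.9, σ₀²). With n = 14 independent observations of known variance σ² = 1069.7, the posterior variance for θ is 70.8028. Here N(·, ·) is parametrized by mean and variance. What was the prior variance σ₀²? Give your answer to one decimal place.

Posterior precision equals prior precision plus data precision: 1/σ_n² = 1/σ₀² + n/σ².
So 1/σ₀² = 1/70.8028 − 14/1069.7 = 0.014124 − 0.013088 = 0.001036.
Hence σ₀² = 1/0.001036 ≈ 965.3.

σ₀² = 965.3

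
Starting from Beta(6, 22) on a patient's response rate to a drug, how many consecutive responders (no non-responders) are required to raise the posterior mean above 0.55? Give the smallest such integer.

After k responders and 0 non-responders the posterior is Beta(6+k, 22), with mean (6+k)/(6+22+k).
Set (6+k)/(28+k) > 0.55 and solve: k > (0.55·28 − 6)/(1 − 0.55) = 20.889.
The smallest integer exceeding 20.889 is 21, and checking k=21: (27)/(49) = 0.5510 > 0.55.

k = 21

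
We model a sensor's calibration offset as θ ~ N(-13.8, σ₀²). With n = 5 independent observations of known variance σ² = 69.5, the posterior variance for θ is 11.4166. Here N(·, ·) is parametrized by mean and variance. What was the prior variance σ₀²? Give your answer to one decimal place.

For the Normal–Normal model with known σ², precisions add: τ_n = τ₀ + n/σ².
So 1/σ₀² = 1/11.4166 − 5/69.5 = 0.087592 − 0.071942 = 0.015650.
Hence σ₀² = 1/0.015650 ≈ 63.9.

σ₀² = 63.9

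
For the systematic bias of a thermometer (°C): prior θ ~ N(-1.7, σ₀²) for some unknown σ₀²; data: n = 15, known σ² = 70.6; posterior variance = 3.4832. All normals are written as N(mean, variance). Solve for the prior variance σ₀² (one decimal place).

Posterior precision equals prior precision plus data precision: 1/σ_n² = 1/σ₀² + n/σ².
So 1/σ₀² = 1/3.4832 − 15/70.6 = 0.287092 − 0.212465 = 0.074627.
Hence σ₀² = 1/0.074627 ≈ 13.4.

σ₀² = 13.4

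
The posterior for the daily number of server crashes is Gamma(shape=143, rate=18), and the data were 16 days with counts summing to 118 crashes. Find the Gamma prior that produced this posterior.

Gamma(shape=25, rate=2)

A Gamma(α, β) prior (rate parametrization) on a Poisson rate with n observations summing to S gives posterior Gamma(α+S, β+n).
So α = 143 − 118 = 25 and β = 18 − 16 = 2.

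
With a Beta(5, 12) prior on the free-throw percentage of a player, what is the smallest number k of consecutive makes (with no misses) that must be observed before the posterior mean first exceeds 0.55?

k = 10

After k makes and 0 misses the posterior is Beta(5+k, 12), with mean (5+k)/(5+12+k).
Set (5+k)/(17+k) > 0.55 and solve: k > (0.55·17 − 5)/(1 − 0.55) = 9.667.
The smallest integer exceeding 9.667 is 10, and checking k=10: (15)/(27) = 0.5556 > 0.55.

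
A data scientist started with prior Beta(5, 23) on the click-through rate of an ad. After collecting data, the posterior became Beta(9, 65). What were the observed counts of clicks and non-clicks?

4 clicks and 42 non-clicks

Under Beta–binomial conjugacy the posterior parameters are (α+s, β+f).
Match parameters: s=9−5=4, f=65−23=42.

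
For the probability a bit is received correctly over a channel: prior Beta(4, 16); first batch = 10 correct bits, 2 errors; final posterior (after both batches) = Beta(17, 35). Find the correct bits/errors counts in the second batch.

3 correct bits and 17 errors

Because Beta–binomial updating is additive in the counts, the combined data contributed (α_post−α_prior, β_post−β_prior) successes and failures.
Total across both batches: 17−4=13 correct bits, 35−16=19 errors.
Subtract the first batch: 13−10=3 correct bits and 19−2=17 errors.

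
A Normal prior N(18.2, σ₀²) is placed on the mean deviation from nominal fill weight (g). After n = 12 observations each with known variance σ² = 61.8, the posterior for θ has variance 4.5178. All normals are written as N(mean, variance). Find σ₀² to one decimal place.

σ₀² = 36.8

For the Normal–Normal model with known σ², precisions add: τ_n = τ₀ + n/σ².
So 1/σ₀² = 1/4.5178 − 12/61.8 = 0.221347 − 0.194175 = 0.027172.
Hence σ₀² = 1/0.027172 ≈ 36.8.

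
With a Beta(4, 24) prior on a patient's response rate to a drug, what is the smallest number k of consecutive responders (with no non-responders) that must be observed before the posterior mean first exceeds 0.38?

After k responders and 0 non-responders the posterior is Beta(4+k, 24), with mean (4+k)/(4+24+k).
Set (4+k)/(28+k) > 0.38 and solve: k > (0.38·28 − 4)/(1 − 0.38) = 10.710.
The smallest integer exceeding 10.710 is 11.

k = 11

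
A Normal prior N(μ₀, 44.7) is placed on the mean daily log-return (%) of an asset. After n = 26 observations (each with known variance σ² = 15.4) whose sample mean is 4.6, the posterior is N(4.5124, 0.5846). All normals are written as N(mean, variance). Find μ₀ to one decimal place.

μ₀ = -2.1

With known observation variance, the Normal–Normal posterior has precision τ_n = τ₀ + n/σ² and mean μ_n = (τ₀μ₀ + (n/σ²)x̄)/τ_n.
Here τ₀ = 1/44.7 = 0.022371 and τ_data = 26/15.4 = 1.688312, so τ_n = 1.710683.
Rearranging for μ₀: μ₀ = (μ_n·τ_n − τ_data·x̄)/τ₀ = (4.5124·1.710683 − 1.688312·4.6) / 0.022371 = -0.046949/0.022371 ≈ -2.1.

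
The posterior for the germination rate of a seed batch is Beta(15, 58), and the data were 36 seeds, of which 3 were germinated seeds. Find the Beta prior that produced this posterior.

Beta(12, 25)

Under Beta–binomial conjugacy the posterior parameters are (α+s, β+f).
So α = 15 − 3 = 12 and β = 58 − 33 = 25.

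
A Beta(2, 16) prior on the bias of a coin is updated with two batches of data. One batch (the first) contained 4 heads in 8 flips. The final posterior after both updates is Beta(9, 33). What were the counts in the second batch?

3 heads and 13 tails

Because Beta–binomial updating is additive in the counts, the combined data contributed (α_post−α_prior, β_post−β_prior) successes and failures.
Total across both batches: 9−2=7 heads, 33−16=17 tails.
Subtract the first batch: 7−4=3 heads and 17−4=13 tails.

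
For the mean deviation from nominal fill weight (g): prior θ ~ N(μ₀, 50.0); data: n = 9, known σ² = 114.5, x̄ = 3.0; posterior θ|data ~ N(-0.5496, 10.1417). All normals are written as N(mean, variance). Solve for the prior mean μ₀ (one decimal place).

μ₀ = -14.5

With known observation variance, the Normal–Normal posterior has precision τ_n = τ₀ + n/σ² and mean μ_n = (τ₀μ₀ + (n/σ²)x̄)/τ_n.
Here τ₀ = 1/50.0 = 0.020000 and τ_data = 9/114.5 = 0.078603, so τ_n = 0.098603.
Rearranging for μ₀: μ₀ = (μ_n·τ_n − τ_data·x̄)/τ₀ = (-0.5496·0.098603 − 0.078603·3.0) / 0.020000 = -0.290001/0.020000 ≈ -14.5.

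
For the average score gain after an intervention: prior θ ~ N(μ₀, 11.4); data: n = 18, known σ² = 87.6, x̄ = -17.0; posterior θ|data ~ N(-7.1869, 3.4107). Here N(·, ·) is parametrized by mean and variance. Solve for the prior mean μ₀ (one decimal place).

The posterior mean is a precision-weighted average: μ_n = (τ₀μ₀ + τ_data·x̄)/(τ₀+τ_data), with τ₀=1/σ₀² and τ_data=n/σ².
Here τ₀ = 1/11.4 = 0.087719 and τ_data = 18/87.6 = 0.205479, so τ_n = 0.293198.
Rearranging for μ₀: μ₀ = (μ_n·τ_n − τ_data·x̄)/τ₀ = (-7.1869·0.293198 − 0.205479·-17.0) / 0.087719 = 1.385958/0.087719 ≈ 15.8.

μ₀ = 15.8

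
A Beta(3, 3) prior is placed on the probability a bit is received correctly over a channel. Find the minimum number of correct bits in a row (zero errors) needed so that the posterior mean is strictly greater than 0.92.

k = 32

After k correct bits and 0 errors the posterior is Beta(3+k, 3), with mean (3+k)/(3+3+k).
Set (3+k)/(6+k) > 0.92 and solve: k > (0.92·6 − 3)/(1 − 0.92) = 31.500.
The smallest integer exceeding 31.500 is 32, and checking k=32: (35)/(38) = 0.9211 > 0.92.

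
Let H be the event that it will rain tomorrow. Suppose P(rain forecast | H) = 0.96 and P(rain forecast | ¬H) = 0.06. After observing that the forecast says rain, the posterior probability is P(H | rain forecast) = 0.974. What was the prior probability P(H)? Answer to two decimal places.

Bayes' rule in odds form gives O(H|E) = O(H)·[P(E|H)/P(E|¬H)], hence O(H) = O(H|E)/LR.
Posterior odds = 0.974/(1−0.974) = 37.4615. LR = 0.96/0.06 = 16.0000.
Prior odds = 37.4615/16.0000 = 2.3413, so P(H) = 2.3413/(1+2.3413) ≈ 0.70.

P(H) = 0.70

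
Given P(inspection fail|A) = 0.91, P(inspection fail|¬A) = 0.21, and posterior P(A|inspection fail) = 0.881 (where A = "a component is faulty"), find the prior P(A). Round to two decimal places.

Bayes' rule in odds form gives O(A|E) = O(A)·[P(E|A)/P(E|¬A)], hence O(A) = O(A|E)/LR.
Posterior odds = 0.881/(1−0.881) = 7.4034. LR = 0.91/0.21 = 4.3333.
Prior odds = 7.4034/4.3333 = 1.7085, so P(A) = 1.7085/(1+1.7085) ≈ 0.63.

P(A) = 0.63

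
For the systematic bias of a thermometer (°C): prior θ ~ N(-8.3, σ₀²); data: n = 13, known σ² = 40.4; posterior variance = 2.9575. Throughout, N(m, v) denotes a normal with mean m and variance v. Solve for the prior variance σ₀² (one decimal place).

Posterior precision equals prior precision plus data precision: 1/σ_n² = 1/σ₀² + n/σ².
So 1/σ₀² = 1/2.9575 − 13/40.4 = 0.338123 − 0.321782 = 0.016341.
Hence σ₀² = 1/0.016341 ≈ 61.2.

σ₀² = 61.2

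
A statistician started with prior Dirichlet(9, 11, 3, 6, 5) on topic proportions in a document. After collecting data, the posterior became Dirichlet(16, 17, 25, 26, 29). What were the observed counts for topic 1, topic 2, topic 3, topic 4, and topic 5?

counts (7, 6, 22, 20, 24)

For a Dirichlet(α) prior with multinomial counts c, the posterior is Dirichlet(α + c) componentwise.
Counts are posterior − prior componentwise: 16−9=7, 17−11=6, 25−3=22, 26−6=20, 29−5=24.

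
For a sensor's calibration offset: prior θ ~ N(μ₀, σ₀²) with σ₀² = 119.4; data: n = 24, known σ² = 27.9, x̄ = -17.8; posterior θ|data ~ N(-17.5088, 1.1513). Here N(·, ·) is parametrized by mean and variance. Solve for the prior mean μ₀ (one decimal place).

μ₀ = 12.4

With known observation variance, the Normal–Normal posterior has precision τ_n = τ₀ + n/σ² and mean μ_n = (τ₀μ₀ + (n/σ²)x̄)/τ_n.
Here τ₀ = 1/119.4 = 0.008375 and τ_data = 24/27.9 = 0.860215, so τ_n = 0.868590.
Rearranging for μ₀: μ₀ = (μ_n·τ_n − τ_data·x̄)/τ₀ = (-17.5088·0.868590 − 0.860215·-17.8) / 0.008375 = 0.103858/0.008375 ≈ 12.4.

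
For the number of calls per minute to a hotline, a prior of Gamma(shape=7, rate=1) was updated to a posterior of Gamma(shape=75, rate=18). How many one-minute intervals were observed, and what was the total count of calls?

n = 17 one-minute intervals with total 68 calls

Gamma–Poisson conjugacy: posterior shape = α + Σxᵢ, posterior rate = β + n.
Matching: Σxᵢ = 75 − 7 = 68 and n = 18 − 1 = 17.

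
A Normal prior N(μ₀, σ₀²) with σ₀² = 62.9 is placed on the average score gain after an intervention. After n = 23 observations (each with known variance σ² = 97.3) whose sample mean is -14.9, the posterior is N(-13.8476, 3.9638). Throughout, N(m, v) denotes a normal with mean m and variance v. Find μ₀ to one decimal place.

μ₀ = 1.8

The posterior mean is a precision-weighted average: μ_n = (τ₀μ₀ + τ_data·x̄)/(τ₀+τ_data), with τ₀=1/σ₀² and τ_data=n/σ².
Here τ₀ = 1/62.9 = 0.015898 and τ_data = 23/97.3 = 0.236382, so τ_n = 0.252280.
Rearranging for μ₀: μ₀ = (μ_n·τ_n − τ_data·x̄)/τ₀ = (-13.8476·0.252280 − 0.236382·-14.9) / 0.015898 = 0.028619/0.015898 ≈ 1.8.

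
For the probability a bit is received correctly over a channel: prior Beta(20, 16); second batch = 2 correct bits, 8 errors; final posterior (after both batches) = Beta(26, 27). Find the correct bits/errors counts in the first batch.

4 correct bits and 3 errors

Sequential conjugate updates are equivalent to a single update on the pooled data, so total successes = posterior α − prior α and total failures = posterior β − prior β.
Total across both batches: 26−20=6 correct bits, 27−16=11 errors.
Subtract the second batch: 6−2=4 correct bits and 11−8=3 errors.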